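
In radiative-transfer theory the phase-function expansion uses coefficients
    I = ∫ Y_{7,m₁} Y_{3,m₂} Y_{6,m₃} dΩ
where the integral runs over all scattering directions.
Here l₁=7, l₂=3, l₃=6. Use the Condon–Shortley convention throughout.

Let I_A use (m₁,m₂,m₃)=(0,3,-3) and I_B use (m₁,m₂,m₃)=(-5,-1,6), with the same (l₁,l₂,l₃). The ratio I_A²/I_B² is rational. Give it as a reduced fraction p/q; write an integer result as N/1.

175/242

l's match ⇒ only the (l;m) 3-j factors differ between A and B.
A: triangle coeff Δ(7,3,6) = 1/2042040; Σ_t [4,4]: t=4:+1/1451520 = 1/1451520; (3j)²=45/4862 [(7 3 6; 0 3 -3)], sign=-1
B: triangle coeff Δ(7,3,6) = 1/2042040; Σ_t [2,2]: t=2:+1/29030400 = 1/29030400; (3j)²=99/7735 [(7 3 6; -5 -1 6)], sign=+1
I_A²/I_B² = (45/4862)/(99/7735) = 175/242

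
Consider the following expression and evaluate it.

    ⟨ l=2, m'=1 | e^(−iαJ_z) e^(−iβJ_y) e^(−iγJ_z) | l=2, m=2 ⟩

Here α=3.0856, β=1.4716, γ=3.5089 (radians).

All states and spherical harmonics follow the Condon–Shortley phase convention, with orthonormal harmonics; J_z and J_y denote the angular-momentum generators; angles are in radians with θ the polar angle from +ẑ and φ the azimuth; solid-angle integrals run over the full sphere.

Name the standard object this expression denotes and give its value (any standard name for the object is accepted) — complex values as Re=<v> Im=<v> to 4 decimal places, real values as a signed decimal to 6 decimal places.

This is a Wigner D-matrix element — the rotation-matrix element ⟨l m'| R(α,β,γ) |l m⟩ in the angular-momentum basis.
First d^2_{1,2}(β=1.4716), then the phase factors e^{-i(1)α} and e^{-i(2)γ}:
Half-angle: c=0.741294, s=0.671180. N=√(6·1·24·1)=12.000000
Admissible k: 1..1 (factorial args all ≥0)
  k=1: (−1)^0·12.0000/(6)·0.7413^3·0.6712^1 = +0.546815
d^2_{1,2}(1.4716) = +0.546815
Attach z-rotation phases: D = e^{-i(1)(3.0856)}·(+0.546815)·e^{-i(2)(3.5089)} = -0.425662+0.343248i

Wigner D-matrix element, Re=-0.4257 Im=0.3432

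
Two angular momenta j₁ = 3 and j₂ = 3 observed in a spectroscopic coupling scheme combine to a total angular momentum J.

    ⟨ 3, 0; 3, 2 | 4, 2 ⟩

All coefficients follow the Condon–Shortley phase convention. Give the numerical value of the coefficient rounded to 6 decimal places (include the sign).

+0.139573

√[9·2!4!4!/11! · 3!3!5!1!6!2!] = √(124416/77)
  +(−1)^1/∏(1,1,2,4,2,0)! = -1/96  (running -1/96)
  +(−1)^2/∏(2,0,1,3,3,1)! = 1/72  (running 1/288)
⟨..|..⟩ = √(124416/77)·(1/288) = +0.139573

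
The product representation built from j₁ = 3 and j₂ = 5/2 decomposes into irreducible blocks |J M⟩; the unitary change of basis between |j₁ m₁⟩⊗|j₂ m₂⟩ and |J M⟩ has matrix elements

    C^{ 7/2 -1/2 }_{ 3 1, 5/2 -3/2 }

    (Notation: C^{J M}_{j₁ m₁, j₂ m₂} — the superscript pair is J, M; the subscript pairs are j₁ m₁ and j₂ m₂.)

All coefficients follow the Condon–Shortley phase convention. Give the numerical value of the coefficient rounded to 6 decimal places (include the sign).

+√(8/63) = +0.356348

triangle: 2!*4!*3!/10! = 288/3628800
(j±m)!: 4!*2!*1!*4!*3!*4! = 165888
prefactor² = (2J+1)*Δ*N² = 18432/175
  k=0: +1/(0!*2!*2!*1!*2!*2!) = 1/16
  k=1: −1/(1!*1!*1!*0!*3!*3!) = -1/36
Σ = 5/144  ⇒  CG² = 18432/175*(5/144)² = 8/63
CG = +√(8/63) = +0.356348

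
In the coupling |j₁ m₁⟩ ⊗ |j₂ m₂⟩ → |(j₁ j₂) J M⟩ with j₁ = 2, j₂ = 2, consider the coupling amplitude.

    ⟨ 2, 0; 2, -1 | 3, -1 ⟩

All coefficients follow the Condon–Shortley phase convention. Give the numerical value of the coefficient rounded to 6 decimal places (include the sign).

+0.447214  (= +√(1/5))

√[7·1!3!3!/8! · 2!2!1!3!2!4!] = √(36/5)
  +(−1)^0/∏(0,1,2,1,1,2)! = 1/4  (running 1/4)
  +(−1)^1/∏(1,0,1,0,2,3)! = -1/12  (running 1/6)
⟨..|..⟩ = √(36/5)·(1/6) = +0.447214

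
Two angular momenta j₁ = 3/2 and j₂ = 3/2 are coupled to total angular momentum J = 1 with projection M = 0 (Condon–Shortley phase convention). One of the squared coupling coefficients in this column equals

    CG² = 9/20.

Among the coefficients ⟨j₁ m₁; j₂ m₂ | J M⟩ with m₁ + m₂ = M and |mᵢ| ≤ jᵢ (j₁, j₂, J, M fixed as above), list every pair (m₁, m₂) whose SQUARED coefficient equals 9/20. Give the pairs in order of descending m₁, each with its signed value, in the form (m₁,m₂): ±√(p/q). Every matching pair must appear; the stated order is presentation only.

(3/2,-3/2): +√(9/20); (-3/2,3/2): +√(9/20)

Admissible pairs with m₁+m₂ = M = 0: (-3/2,3/2), (-1/2,1/2), (1/2,-1/2), (3/2,-3/2)
  (m₁,m₂)=(3/2,-3/2): CG² = 9/20, CG = +√(9/20)   ← matches the target
  (m₁,m₂)=(1/2,-1/2): CG² = 1/20, CG = −√(1/20)
  (m₁,m₂)=(-1/2,1/2): CG² = 1/20, CG = −√(1/20)
  (m₁,m₂)=(-3/2,3/2): CG² = 9/20, CG = +√(9/20)   ← matches the target
Pairs with CG² = 9/20: (3/2,-3/2): +√(9/20); (-3/2,3/2): +√(9/20)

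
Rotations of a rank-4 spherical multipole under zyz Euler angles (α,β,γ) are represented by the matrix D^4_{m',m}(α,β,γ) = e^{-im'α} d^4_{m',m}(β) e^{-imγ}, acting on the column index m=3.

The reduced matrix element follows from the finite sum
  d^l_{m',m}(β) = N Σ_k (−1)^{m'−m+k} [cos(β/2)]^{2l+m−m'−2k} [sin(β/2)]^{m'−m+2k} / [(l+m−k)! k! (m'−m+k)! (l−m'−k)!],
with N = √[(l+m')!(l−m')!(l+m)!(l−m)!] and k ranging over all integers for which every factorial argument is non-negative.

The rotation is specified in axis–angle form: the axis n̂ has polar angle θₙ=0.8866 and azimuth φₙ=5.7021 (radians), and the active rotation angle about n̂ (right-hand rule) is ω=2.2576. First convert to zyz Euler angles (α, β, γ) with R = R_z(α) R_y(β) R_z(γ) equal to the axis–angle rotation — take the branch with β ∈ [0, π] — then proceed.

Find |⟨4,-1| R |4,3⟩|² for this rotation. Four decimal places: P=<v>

Axis–angle → zyz. n̂ = (sinθₙcosφₙ, sinθₙsinφₙ, cosθₙ) = (+0.647736, -0.425382, +0.632050), ω = 2.2576.
R = I cosω + sinω [n̂]ₓ + (1−cosω) n̂n̂ᵀ gives
  R = [+0.051525, -0.938994, +0.340053; +0.038506, -0.338384, -0.940220; +0.997929, +0.061539, +0.018722]
β = atan2(√(R₁₃²+R₂₃²), R₃₃) = 1.552074; α = atan2(R₂₃, R₁₃) mod 2π = 5.059426; γ = atan2(R₃₂, −R₃₁) mod 2π = 3.080004
First d^4_{-1,3}(β=1.5521), then the phase factors e^{-i(-1)α} and e^{-i(3)γ}:
With c≡cos(β/2)=0.713695 and s≡sin(β/2)=0.700456, N=[6·120·5040·1]^{1/2}=1904.940944
k∈{4,5} keeps every argument non-negative
  k=4: (−1)^0·1904.9409/(144)·0.7137^4·0.7005^4 = +0.826218
  k=5: (−1)^1·1904.9409/(240)·0.7137^2·0.7005^6 = -0.477510
d^4_{-1,3}(1.5521) = +0.826218 -0.477510 = +0.348708
|D^4_{-1,3}|² = |d^4_{-1,3}(β)|² = (+0.348708)² = 0.121597 (the z-rotation phases have unit modulus)

P=0.1216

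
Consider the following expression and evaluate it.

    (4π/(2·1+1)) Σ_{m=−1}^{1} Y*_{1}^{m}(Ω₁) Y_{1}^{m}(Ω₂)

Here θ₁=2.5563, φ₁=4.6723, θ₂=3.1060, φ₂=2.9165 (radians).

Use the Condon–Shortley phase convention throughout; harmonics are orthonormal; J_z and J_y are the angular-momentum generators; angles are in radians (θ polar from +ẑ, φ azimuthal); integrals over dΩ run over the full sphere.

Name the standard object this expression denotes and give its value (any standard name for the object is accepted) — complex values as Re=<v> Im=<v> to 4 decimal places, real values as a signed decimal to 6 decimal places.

This sum is the spherical-harmonic addition theorem: it equals the Legendre polynomial P_l(cos γ) of the angle γ between the two directions.
Expand P_1 via completeness: Σ_{m} conj(Y_{1,m}) at Ω₁ times Y_{1,m} at Ω₂ —
  m=-1: (-0.007650, -0.190713) × (-0.011984, -0.002744) = (-0.000432, 0.002307)  (running Σ = (-0.000432, 0.002307))
  m=0: (-0.407275, -0.000000) × (-0.488293, 0.000000) = (0.198869, 0.000000)  (running Σ = (0.198438, 0.002307))
  m=1: (0.007650, -0.190713) × (0.011984, -0.002744) = (-0.000432, -0.002307)  (running Σ = (0.198006, 0.000000))
Total Σ_m = (0.198006, 0.000000). Multiply by 4.188790: (0.829406, 0.000000). P_1(cos γ) = 0.829406

Legendre polynomial (addition theorem), +0.829406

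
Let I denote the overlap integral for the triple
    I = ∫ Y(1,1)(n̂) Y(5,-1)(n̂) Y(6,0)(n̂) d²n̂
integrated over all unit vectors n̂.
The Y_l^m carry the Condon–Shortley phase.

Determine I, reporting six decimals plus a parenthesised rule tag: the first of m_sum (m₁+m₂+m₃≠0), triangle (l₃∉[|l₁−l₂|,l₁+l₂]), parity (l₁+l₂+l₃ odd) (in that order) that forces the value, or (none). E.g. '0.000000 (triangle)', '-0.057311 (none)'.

Rules hold: Σm=0, L=12 even, 4≤6≤6.
N = 3·11·13 = 429
Δ = 0!·2!·10!/13! = 1/858
Racah Σ t=0..0: t=0:+1/14400 = 1/14400
⇒ 3j(1 5 6; 0 0 0)² = 6/143, sgn +1
Racah Σ t=0..0: t=0:+1/34560 = 1/34560
⇒ 3j(1 5 6; 1 -1 0)² = 5/286, sgn +1
4πI² = N·(3j₀)²·(3jₘ)² = 45/143
I = +1·√(0.314685/4π) = 0.15824621
No selection rule forces the value: the integral is nonzero (none).

0.158246 (none)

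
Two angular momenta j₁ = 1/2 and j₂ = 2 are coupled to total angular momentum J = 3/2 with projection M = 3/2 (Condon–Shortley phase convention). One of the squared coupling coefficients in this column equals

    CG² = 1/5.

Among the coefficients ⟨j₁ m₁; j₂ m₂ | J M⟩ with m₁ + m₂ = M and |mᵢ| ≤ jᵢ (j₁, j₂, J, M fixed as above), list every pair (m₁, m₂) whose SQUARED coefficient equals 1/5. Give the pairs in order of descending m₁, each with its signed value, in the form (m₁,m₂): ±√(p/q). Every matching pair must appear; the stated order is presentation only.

(1/2,1): +√(1/5)

Admissible pairs with m₁+m₂ = M = 3/2: (-1/2,2), (1/2,1)
  (m₁,m₂)=(1/2,1): CG² = 1/5, CG = +√(1/5)   ← matches the target
  (m₁,m₂)=(-1/2,2): CG² = 4/5, CG = −√(4/5)
Pairs with CG² = 1/5: (1/2,1): +√(1/5)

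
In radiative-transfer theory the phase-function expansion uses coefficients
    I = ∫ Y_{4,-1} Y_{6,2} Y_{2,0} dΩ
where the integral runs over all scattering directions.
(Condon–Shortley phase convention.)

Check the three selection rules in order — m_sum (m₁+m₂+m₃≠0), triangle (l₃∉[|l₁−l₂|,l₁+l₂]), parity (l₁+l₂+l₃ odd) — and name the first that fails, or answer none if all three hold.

m₁+m₂+m₃ = -1 + 2 + 0 = 1  ✗
triangle: |4−6|=2 ≤ l₃=2 ≤ 4+6=10
parity: l₁+l₂+l₃ = 12 is even

m_sum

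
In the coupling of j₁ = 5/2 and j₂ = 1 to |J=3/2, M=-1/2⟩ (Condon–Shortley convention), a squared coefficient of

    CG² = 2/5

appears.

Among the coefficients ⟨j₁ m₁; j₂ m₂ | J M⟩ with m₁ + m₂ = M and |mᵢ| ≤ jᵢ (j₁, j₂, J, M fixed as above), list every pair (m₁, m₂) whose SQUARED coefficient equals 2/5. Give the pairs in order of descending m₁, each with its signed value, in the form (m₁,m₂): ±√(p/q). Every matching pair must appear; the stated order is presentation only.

Admissible pairs with m₁+m₂ = M = -1/2: (-3/2,1), (-1/2,0), (1/2,-1)
  (m₁,m₂)=(1/2,-1): CG² = 1/5, CG = +√(1/5)
  (m₁,m₂)=(-1/2,0): CG² = 2/5, CG = −√(2/5)   ← matches the target
  (m₁,m₂)=(-3/2,1): CG² = 2/5, CG = +√(2/5)   ← matches the target
Pairs with CG² = 2/5: (-1/2,0): −√(2/5); (-3/2,1): +√(2/5)

(-1/2,0): −√(2/5); (-3/2,1): +√(2/5)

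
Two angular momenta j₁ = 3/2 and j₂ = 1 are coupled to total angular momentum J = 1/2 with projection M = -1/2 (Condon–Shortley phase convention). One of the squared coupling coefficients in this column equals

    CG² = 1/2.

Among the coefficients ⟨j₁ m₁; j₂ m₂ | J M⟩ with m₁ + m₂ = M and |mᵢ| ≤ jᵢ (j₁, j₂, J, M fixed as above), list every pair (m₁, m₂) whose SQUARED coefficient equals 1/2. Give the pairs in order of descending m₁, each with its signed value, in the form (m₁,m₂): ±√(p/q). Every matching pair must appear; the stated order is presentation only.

Admissible pairs with m₁+m₂ = M = -1/2: (-3/2,1), (-1/2,0), (1/2,-1)
  (m₁,m₂)=(1/2,-1): CG² = 1/6, CG = +√(1/6)
  (m₁,m₂)=(-1/2,0): CG² = 1/3, CG = −√(1/3)
  (m₁,m₂)=(-3/2,1): CG² = 1/2, CG = +√(1/2)   ← matches the target
Pairs with CG² = 1/2: (-3/2,1): +√(1/2)

(-3/2,1): +√(1/2)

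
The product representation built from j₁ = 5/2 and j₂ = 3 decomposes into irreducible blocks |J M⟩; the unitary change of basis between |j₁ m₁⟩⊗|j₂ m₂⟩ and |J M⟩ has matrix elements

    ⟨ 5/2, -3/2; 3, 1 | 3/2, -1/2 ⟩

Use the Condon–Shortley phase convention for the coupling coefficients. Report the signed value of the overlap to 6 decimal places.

√[4·4!1!2!/8! · 1!4!4!2!1!2!] = √(384/35)
  +(−1)^3/∏(3,1,1,1,0,1)! = -1/6  (running -1/6)
  +(−1)^4/∏(4,0,0,0,1,2)! = 1/48  (running -7/48)
⟨..|..⟩ = √(384/35)·(-7/48) = -0.483046

−√(7/30) ≈ -0.483046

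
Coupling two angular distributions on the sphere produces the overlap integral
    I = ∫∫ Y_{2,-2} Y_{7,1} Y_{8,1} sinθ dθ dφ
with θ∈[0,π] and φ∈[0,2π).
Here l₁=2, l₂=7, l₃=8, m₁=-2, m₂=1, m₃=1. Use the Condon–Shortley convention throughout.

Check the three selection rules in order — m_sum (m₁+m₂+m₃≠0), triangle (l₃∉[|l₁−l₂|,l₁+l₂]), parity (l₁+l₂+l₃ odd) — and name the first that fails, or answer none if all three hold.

parity

m₁+m₂+m₃ = -2 + 1 + 1 = 0  ✓
triangle: |2−7|=5 ≤ l₃=8 ≤ 2+7=9  ✓
parity: l₁+l₂+l₃ = 17 is odd  ✗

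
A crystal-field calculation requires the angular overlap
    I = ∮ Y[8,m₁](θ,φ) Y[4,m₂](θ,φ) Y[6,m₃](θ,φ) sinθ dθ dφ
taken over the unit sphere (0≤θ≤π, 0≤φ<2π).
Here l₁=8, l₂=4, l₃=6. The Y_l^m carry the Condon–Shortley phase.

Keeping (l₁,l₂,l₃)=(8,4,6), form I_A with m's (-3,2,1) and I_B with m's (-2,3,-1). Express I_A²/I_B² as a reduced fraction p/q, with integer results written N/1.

Same 8,4,6: normalisation and zero-m 3j drop out of the ratio.
A: Δ: 6! 10! 2! / 19! → 1/23279256; sum: t=4:+1/2903040 t=5:−1/2073600 t=6:+1/20736000 = -13/145152000; 3j²(8 4 6; -3 2 1) = Δ·Π!·Σ² = 13/9044  (sign +1)
B: Δ: 6! 10! 2! / 19! → 1/23279256; sum: t=5:−1/3456000 t=6:+1/12441600 = -13/62208000; 3j²(8 4 6; -2 3 -1) = Δ·Π!·Σ² = 637/42636  (sign +1)
I_A²/I_B² = (13/9044)/(637/42636) = 33/343

33/343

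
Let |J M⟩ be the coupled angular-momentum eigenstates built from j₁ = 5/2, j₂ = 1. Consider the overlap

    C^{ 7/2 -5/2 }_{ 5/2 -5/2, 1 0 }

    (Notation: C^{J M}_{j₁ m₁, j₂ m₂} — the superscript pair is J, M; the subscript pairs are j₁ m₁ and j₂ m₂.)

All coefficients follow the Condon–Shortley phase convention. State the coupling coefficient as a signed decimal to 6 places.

triangle: 0!*5!*2!/8! = 240/40320
(j±m)!: 0!*5!*1!*1!*1!*6! = 86400
prefactor² = (2J+1)*Δ*N² = 28800/7
  k=0: +1/(0!*0!*5!*1!*0!*1!) = 1/120
Σ = 1/120  ⇒  CG² = 28800/7*(1/120)² = 2/7
CG = +√(2/7) = +0.534522

+√(2/7) ≈ +0.534522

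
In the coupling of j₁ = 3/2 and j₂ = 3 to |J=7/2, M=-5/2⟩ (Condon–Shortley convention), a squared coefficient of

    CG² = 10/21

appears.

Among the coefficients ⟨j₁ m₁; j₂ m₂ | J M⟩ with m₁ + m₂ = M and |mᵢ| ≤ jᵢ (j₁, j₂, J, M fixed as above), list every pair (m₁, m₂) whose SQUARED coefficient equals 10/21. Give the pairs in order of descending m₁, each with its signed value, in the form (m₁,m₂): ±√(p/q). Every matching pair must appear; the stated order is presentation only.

(-3/2,-1): −√(10/21)

Admissible pairs with m₁+m₂ = M = -5/2: (-3/2,-1), (-1/2,-2), (1/2,-3)
  (m₁,m₂)=(1/2,-3): CG² = 8/21, CG = +√(8/21)
  (m₁,m₂)=(-1/2,-2): CG² = 1/7, CG = +√(1/7)
  (m₁,m₂)=(-3/2,-1): CG² = 10/21, CG = −√(10/21)   ← matches the target
Pairs with CG² = 10/21: (-3/2,-1): −√(10/21)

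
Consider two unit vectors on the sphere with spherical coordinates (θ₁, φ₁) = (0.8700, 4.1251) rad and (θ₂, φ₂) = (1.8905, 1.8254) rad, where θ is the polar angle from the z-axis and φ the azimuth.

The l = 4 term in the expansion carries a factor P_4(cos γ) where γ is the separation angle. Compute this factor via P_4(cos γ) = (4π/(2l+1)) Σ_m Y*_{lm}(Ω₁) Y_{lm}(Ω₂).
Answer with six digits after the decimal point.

-0.420872

Expand P_4 via completeness: Σ_{m} conj(Y_{4,m}) at Ω₁ times Y_{4,m} at Ω₂ —
  m=-4: Y*=(-0.106041, -0.107544)  Y=(0.188598, -0.305973)  product (-0.052905, 0.012163)
  m=-3: Y*=(0.353833, -0.068442)  Y=(-0.232792, -0.243066)  product (-0.099005, -0.070072)
  m=-2: Y*=(-0.144102, 0.344459)  Y=(0.081226, -0.045350)  product (0.003916, 0.034514)
  m=-1: Y*=(0.011549, 0.017351)  Y=(-0.082071, -0.315351)  product (0.004524, -0.005066)
  m=+0: Y*=(-0.362090, -0.000000)  Y=(0.040010, 0.000000)  product (-0.014487, -0.000000)
  m=+1: Y*=(-0.011549, 0.017351)  Y=(0.082071, -0.315351)  product (0.004524, 0.005066)
  m=+2: Y*=(-0.144102, -0.344459)  Y=(0.081226, 0.045350)  product (0.003916, -0.034514)
  m=+3: Y*=(-0.353833, -0.068442)  Y=(0.232792, -0.243066)  product (-0.099005, 0.070072)
  m=+4: Y*=(-0.106041, 0.107544)  Y=(0.188598, 0.305973)  product (-0.052905, -0.012163)
Σ over m = (-0.301427, 0.000000); ×(4π/9) → (-0.420872, 0.000000). Real part: -0.420872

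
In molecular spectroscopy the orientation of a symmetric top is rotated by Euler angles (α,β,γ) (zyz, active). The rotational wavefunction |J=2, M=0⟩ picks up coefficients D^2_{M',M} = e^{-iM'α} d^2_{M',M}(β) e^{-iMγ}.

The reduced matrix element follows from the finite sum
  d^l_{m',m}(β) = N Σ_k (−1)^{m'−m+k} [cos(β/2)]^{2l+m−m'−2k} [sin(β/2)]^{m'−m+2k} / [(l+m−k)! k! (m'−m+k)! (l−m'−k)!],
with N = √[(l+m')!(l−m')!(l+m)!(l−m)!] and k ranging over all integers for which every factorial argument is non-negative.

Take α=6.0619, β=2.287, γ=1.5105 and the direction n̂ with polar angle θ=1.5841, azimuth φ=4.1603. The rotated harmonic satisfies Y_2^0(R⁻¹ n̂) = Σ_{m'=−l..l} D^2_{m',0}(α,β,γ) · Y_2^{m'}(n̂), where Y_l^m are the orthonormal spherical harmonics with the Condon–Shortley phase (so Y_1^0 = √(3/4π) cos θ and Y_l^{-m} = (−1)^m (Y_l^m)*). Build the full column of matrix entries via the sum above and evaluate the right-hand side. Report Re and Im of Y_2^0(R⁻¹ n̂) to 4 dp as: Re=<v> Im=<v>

Re=-0.2626 Im=0.0000

Need the full column D^2_{m',0} for m'=−2..2 at α=6.0619, β=2.2870, γ=1.5105.
cos(β/2)=0.414412, sin(β/2)=0.910090
d^2_{-2,0}: single k=2 term ⇒ +0.348424;  D = +0.314855-0.149217i
d^2_{-1,0}: k∈[1..2] ⇒ +0.158656 -0.765174 = -0.606518;  D = -0.591729+0.133121i
d^2_{0,0}: k∈[0..2] ⇒ +0.029494 -0.568974 +0.686019 = +0.146539;  D = +0.146539+0.000000i
d^2_{1,0}: k∈[0..1] ⇒ -0.158656 +0.765174 = +0.606518;  D = +0.591729+0.133121i
d^2_{2,0}: single k=0 term ⇒ +0.348424;  D = +0.314855+0.149217i
Y_2^{m'}(θ=1.5841,φ=4.1603) and Σ D·Y over m':
  (+0.3149-0.1492i)·(-0.1737-0.3449i)  (-0.5917+0.1331i)·(+0.0054-0.0087i)  (+0.1465+0.0000i)·(-0.3152+0.0000i)  (+0.5917+0.1331i)·(-0.0054-0.0087i)  (+0.3149+0.1492i)·(-0.1737+0.3449i)
Y_2^0(R⁻¹ n̂) = -0.262584+0.000000i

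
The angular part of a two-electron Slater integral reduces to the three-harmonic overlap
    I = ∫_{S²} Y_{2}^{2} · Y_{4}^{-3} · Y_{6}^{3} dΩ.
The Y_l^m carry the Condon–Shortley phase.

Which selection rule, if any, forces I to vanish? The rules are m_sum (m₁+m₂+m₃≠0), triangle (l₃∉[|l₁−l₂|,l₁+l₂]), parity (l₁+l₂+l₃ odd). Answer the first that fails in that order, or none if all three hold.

m₁+m₂+m₃ = 2 − 3 + 3 = 2  ✗
triangle: |2−4|=2 ≤ l₃=6 ≤ 2+4=6
parity: l₁+l₂+l₃ = 12 is even

m_sum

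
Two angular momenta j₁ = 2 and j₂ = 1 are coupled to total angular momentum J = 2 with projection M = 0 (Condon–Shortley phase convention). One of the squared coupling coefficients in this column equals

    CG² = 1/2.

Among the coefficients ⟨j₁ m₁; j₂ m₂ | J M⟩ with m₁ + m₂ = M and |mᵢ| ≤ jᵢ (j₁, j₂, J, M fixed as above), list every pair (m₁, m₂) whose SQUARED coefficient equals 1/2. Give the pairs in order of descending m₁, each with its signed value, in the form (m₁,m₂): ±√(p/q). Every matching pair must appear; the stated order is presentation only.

(1,-1): +√(1/2); (-1,1): −√(1/2)

Admissible pairs with m₁+m₂ = M = 0: (-1,1), (0,0), (1,-1)
  (m₁,m₂)=(1,-1): CG² = 1/2, CG = +√(1/2)   ← matches the target
  (m₁,m₂)=(0,0): CG² = 0/1, CG = 0
  (m₁,m₂)=(-1,1): CG² = 1/2, CG = −√(1/2)   ← matches the target
Pairs with CG² = 1/2: (1,-1): +√(1/2); (-1,1): −√(1/2)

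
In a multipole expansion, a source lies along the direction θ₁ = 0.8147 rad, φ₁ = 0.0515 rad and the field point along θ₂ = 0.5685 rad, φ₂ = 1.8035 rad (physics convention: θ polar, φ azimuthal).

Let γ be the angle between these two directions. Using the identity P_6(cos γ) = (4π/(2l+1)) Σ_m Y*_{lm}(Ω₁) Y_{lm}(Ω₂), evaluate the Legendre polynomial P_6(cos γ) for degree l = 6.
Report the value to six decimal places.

Summing Y*_{l m}(θ₁,φ₁)·Y_{l m}(θ₂,φ₂) over m ∈ [−6, 6]; prefactor 4π/(2·6+1) = 0.966644:
  term(m=-6) = -0.00039 + 0.00075j   from Y*(Ω₁)=0.06824 + 0.02178j, Y(Ω₂)=-0.00204 + 0.01158j
  term(m=-5) = -0.01175 - 0.00921j   from Y*(Ω₁)=0.22629 + 0.05959j, Y(Ω₂)=-0.05856 - 0.02526j
  term(m=-4) = 0.06382 - 0.05652j   from Y*(Ω₁)=0.40875 + 0.08541j, Y(Ω₂)=0.12192 - 0.16376j
  term(m=-3) = 0.07990 + 0.13220j   from Y*(Ω₁)=0.37032 + 0.05767j, Y(Ω₂)=0.26492 + 0.31574j
  term(m=-2) = 0.01190 - 0.00451j   from Y*(Ω₁)=-0.02760 - 0.00285j, Y(Ω₂)=-0.40998 + 0.20589j
  term(m=-1) = 0.00424 + 0.02312j   from Y*(Ω₁)=-0.37161 - 0.01915j, Y(Ω₂)=-0.01457 - 0.06147j
  term(m=+0) = 0.03388 + 0.00000j   from Y*(Ω₁)=-0.08121 + 0.00000j, Y(Ω₂)=-0.41720 + 0.00000j
  term(m=+1) = 0.00424 - 0.02312j   from Y*(Ω₁)=0.37161 - 0.01915j, Y(Ω₂)=0.01457 - 0.06147j
  term(m=+2) = 0.01190 + 0.00451j   from Y*(Ω₁)=-0.02760 + 0.00285j, Y(Ω₂)=-0.40998 - 0.20589j
  term(m=+3) = 0.07990 - 0.13220j   from Y*(Ω₁)=-0.37032 + 0.05767j, Y(Ω₂)=-0.26492 + 0.31574j
  term(m=+4) = 0.06382 + 0.05652j   from Y*(Ω₁)=0.40875 - 0.08541j, Y(Ω₂)=0.12192 + 0.16376j
  term(m=+5) = -0.01175 + 0.00921j   from Y*(Ω₁)=-0.22629 + 0.05959j, Y(Ω₂)=0.05856 - 0.02526j
  term(m=+6) = -0.00039 - 0.00075j   from Y*(Ω₁)=0.06824 - 0.02178j, Y(Ω₂)=-0.00204 - 0.01158j
Σ over m = 0.32933 + 0.00000j; ×(4π/13) → 0.31834 + 0.00000j. Real part: 0.318341

0.318341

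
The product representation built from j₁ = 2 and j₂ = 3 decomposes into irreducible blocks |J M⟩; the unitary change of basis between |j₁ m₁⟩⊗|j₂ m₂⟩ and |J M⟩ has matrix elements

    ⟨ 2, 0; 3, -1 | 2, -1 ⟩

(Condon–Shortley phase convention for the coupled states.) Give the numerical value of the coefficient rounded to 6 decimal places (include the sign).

-0.377964  (= −√(1/7))

triangle: 3!*1!*3!/8! = 36/40320
(j±m)!: 2!*2!*2!*4!*1!*3! = 1152
prefactor² = (2J+1)*Δ*N² = 36/7
  k=1: −1/(1!*2!*1!*1!*0!*2!) = -1/4
  k=2: +1/(2!*1!*0!*0!*1!*3!) = 1/12
Σ = -1/6  ⇒  CG² = 36/7*(-1/6)² = 1/7
CG = −√(1/7) = -0.377964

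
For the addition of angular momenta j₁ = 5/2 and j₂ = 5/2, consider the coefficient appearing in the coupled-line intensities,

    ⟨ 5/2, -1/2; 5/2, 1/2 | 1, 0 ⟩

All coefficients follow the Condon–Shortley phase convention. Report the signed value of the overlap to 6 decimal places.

triangle: 4!×1!×1!/7! = 24/5040
(j±m)!: 2!×3!×3!×2!×1!×1! = 144
prefactor² = (2J+1)×Δ×N² = 72/35
  k=2: +1/(2!×2!×1!×1!×0!×0!) = 1/4
  k=3: −1/(3!×1!×0!×0!×1!×1!) = -1/6
Σ = 1/12  ⇒  CG² = 72/35×(1/12)² = 1/70
CG = +√(1/70) = +0.119523

+0.119523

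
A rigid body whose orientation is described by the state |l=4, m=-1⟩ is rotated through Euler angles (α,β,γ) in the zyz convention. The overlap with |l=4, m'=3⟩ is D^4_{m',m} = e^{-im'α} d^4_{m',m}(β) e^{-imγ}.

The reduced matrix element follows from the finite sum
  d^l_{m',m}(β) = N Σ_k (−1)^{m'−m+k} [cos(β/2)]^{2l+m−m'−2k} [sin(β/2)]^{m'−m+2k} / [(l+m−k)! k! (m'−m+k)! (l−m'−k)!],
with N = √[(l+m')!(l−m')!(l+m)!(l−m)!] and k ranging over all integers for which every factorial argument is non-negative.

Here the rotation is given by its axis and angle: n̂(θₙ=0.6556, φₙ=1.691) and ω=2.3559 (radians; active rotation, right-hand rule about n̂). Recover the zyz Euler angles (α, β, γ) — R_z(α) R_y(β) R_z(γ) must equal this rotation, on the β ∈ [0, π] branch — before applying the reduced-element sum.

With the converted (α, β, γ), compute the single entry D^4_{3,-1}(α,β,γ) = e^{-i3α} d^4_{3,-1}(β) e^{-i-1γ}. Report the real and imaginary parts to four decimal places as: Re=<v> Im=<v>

Re=-0.3965 Im=-0.2077

Axis–angle → zyz. n̂ = (sinθₙcosφₙ, sinθₙsinφₙ, cosθₙ) = (-0.073104, +0.605236, +0.792682), ω = 2.3559.
R = I cosω + sinω [n̂]ₓ + (1−cosω) n̂n̂ᵀ gives
  R = [-0.697777, -0.636198, +0.329181; +0.485154, -0.081644, +0.870609; -0.527004, +0.767194, +0.365623]
β = atan2(√(R₁₃²+R₂₃²), R₃₃) = 1.196494; α = atan2(R₂₃, R₁₃) mod 2π = 1.209307; γ = atan2(R₃₂, −R₃₁) mod 2π = 0.968900
Split into d^4_{3,-1}(β=1.1965) × two z-phases.
Half-angle: c=0.826324, s=0.563195. N=√(5040·1·6·120)=1904.940944
Admissible k: 0..1 (factorial args all ≥0)
  k=0: (−1)^4·1904.9409/(144)·0.8263^4·0.5632^4 = +0.620520
  k=1: (−1)^5·1904.9409/(240)·0.8263^2·0.5632^6 = -0.172951
d^4_{3,-1}(1.1965) = +0.620520 -0.172951 = +0.447569
Phases: e^{-i·(3)·1.2093}=-0.884055+0.467384i, e^{-i·(-1)·0.9689}=+0.566207+0.824263i ⇒ D=-0.396458-0.207698i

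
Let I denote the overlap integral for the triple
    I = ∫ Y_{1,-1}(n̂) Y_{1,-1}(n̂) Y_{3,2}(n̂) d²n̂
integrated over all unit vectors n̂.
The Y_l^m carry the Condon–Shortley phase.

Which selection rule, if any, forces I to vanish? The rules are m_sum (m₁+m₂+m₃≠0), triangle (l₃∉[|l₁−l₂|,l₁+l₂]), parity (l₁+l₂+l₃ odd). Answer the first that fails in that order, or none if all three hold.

triangle

m₁+m₂+m₃ = -1 − 1 + 2 = 0  ✓
triangle: need |l₁−l₂| ≤ l₃ ≤ l₁+l₂ = [0,2]; l₃=3 is outside  ✗
parity: l₁+l₂+l₃ = 5 is odd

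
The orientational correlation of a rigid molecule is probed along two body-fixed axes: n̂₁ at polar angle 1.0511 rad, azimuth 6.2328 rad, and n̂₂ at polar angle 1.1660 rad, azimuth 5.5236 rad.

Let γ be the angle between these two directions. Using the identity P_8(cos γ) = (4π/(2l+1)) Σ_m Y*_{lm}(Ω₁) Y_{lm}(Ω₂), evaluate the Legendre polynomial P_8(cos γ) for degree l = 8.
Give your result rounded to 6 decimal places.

-0.021884

Term-by-term m-sum for l=8 (normalisation 4π/17 = 0.739198):
  m=-8: Y*=0.15273 - 0.06513j  Y=0.25707 - 0.05385j  product 0.03576 - 0.02497j
  m=-7: Y*=0.35661 - 0.13126j  Y=0.25592 - 0.37032j  product 0.04265 - 0.16565j
  m=-6: Y*=0.41477 - 0.12936j  Y=-0.04646 - 0.29756j  product -0.05776 - 0.11741j
  m=-5: Y*=0.13475 - 0.03468j  Y=0.11211 + 0.08635j  product 0.01810 + 0.00775j
  m=-4: Y*=-0.27440 + 0.05606j  Y=0.35285 - 0.03656j  product -0.09477 + 0.02982j
  m=-3: Y*=-0.29167 + 0.04443j  Y=0.01641 - 0.01917j  product -0.00393 + 0.00632j
  m=-2: Y*=0.14164 - 0.01432j  Y=0.01704 + 0.32981j  product 0.00714 + 0.04647j
  m=-1: Y*=0.32501 - 0.01639j  Y=0.06682 + 0.06346j  product 0.02276 + 0.01953j
  m=+0: Y*=-0.09649 + 0.00000j  Y=-0.31632 + 0.00000j  product 0.03052 + 0.00000j
  m=+1: Y*=-0.32501 - 0.01639j  Y=-0.06682 + 0.06346j  product 0.02276 - 0.01953j
  m=+2: Y*=0.14164 + 0.01432j  Y=0.01704 - 0.32981j  product 0.00714 - 0.04647j
  m=+3: Y*=0.29167 + 0.04443j  Y=-0.01641 - 0.01917j  product -0.00393 - 0.00632j
  m=+4: Y*=-0.27440 - 0.05606j  Y=0.35285 + 0.03656j  product -0.09477 - 0.02982j
  m=+5: Y*=-0.13475 - 0.03468j  Y=-0.11211 + 0.08635j  product 0.01810 - 0.00775j
  m=+6: Y*=0.41477 + 0.12936j  Y=-0.04646 + 0.29756j  product -0.05776 + 0.11741j
  m=+7: Y*=-0.35661 - 0.13126j  Y=-0.25592 - 0.37032j  product 0.04265 + 0.16565j
  m=+8: Y*=0.15273 + 0.06513j  Y=0.25707 + 0.05385j  product 0.03576 + 0.02497j
Accumulated sum -0.02961 + 0.00000j; after 4π/(2l+1) scaling, -0.02188 + 0.00000j ⇒ P_8 = -0.021884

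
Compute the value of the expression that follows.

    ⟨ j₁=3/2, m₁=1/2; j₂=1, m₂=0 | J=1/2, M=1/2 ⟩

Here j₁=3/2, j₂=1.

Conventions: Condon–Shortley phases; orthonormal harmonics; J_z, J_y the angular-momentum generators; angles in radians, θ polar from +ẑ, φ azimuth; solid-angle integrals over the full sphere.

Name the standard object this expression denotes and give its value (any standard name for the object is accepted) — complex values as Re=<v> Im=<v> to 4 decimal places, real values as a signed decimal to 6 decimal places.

Clebsch–Gordan coefficient, −√(1/3) ≈ -0.577350

This is a Clebsch–Gordan (vector-coupling) coefficient.
j₁+j₂−J=2  J+j₁−j₂=1  J−j₁+j₂=0  j₁+j₂+J+1=4
(j₁±m₁, j₂±m₂, J±M) = (2,1,1,1,1,0)
P² = 1/3
sum k=1..1:
  [1] −1/1 = -1
S = -1
C² = P²·S² = 1/3 ; C = -0.577350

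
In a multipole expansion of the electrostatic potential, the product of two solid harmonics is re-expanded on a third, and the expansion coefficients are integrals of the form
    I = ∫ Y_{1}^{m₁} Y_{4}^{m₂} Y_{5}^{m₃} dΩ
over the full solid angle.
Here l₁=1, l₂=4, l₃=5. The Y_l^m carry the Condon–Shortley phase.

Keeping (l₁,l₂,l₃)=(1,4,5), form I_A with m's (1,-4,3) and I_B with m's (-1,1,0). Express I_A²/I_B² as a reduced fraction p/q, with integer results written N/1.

Shared (l₁,l₂,l₃)=(1,4,5): N and (l;000)² cancel in I_A²/I_B².
A: Δ = 0!·2!·8!/11! = 1/495; Racah Σ t=0..0: t=0:+1/80640 = 1/80640; ⇒ 3j(1 4 5; 1 -4 3)² = 1/495, sgn +1
B: Δ = 0!·2!·8!/11! = 1/495; Racah Σ t=0..0: t=0:+1/1440 = 1/1440; ⇒ 3j(1 4 5; -1 1 0)² = 2/99, sgn -1
I_A²/I_B² = (1/495)/(2/99) = 1/10

1/10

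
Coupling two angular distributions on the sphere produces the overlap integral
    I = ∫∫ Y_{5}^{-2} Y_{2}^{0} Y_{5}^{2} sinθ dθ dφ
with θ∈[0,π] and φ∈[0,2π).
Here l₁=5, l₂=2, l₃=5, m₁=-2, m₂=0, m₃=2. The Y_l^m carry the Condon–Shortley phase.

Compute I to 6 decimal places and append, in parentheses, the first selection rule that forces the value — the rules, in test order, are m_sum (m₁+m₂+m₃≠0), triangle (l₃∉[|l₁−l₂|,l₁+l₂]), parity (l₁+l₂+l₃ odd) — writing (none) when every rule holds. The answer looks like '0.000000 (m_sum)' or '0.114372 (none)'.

Checks pass: Σm=0; 12 even; l₃=5∈[3,7].
(2·5+1)(2·2+1)(2·5+1) = 605
Δ: 2! 8! 2! / 13! → 1/38610
sum: t=0:+1/2880 t=1:−1/576 t=2:+1/2880 = -1/960
3j²(5 2 5; 0 0 0) = Δ·Π!·Σ² = 10/429  (sign +1)
sum: t=0:+1/20160 t=1:−1/1440 t=2:+1/2880 = -1/3360
3j²(5 2 5; -2 0 2) = Δ·Π!·Σ² = 6/715  (sign +1)
combine: 4πI² = 605·10/429·6/715 = 20/169
take √, sign +1: I = 0.09704356
No selection rule forces the value: the integral is nonzero (none).

0.097044 (none)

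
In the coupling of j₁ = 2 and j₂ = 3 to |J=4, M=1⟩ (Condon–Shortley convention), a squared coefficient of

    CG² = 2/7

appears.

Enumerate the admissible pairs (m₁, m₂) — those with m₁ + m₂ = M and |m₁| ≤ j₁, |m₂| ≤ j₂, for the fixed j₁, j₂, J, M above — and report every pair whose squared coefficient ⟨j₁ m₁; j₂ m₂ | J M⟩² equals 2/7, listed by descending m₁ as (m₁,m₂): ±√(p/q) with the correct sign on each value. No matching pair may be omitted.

(2,-1): +√(2/7)

Admissible pairs with m₁+m₂ = M = 1: (-2,3), (-1,2), (0,1), (1,0), (2,-1)
  (m₁,m₂)=(2,-1): CG² = 2/7, CG = +√(2/7)   ← matches the target
  (m₁,m₂)=(1,0): CG² = 3/14, CG = +√(3/14)
  (m₁,m₂)=(0,1): CG² = 3/28, CG = −√(3/28)
  (m₁,m₂)=(-1,2): CG² = 7/20, CG = −√(7/20)
  (m₁,m₂)=(-2,3): CG² = 3/70, CG = −√(3/70)
Pairs with CG² = 2/7: (2,-1): +√(2/7)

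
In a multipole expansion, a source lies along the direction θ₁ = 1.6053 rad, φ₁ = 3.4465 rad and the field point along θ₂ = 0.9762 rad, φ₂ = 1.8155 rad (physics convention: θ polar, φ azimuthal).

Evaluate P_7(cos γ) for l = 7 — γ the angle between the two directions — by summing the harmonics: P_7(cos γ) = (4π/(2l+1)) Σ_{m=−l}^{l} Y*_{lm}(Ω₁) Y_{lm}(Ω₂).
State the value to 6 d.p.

Addition theorem: P_7(cos γ) = (4π/15) Σ_m Y*_{lm}(Ω₁) Y_{lm}(Ω₂), m = −7…7:
  [-7]  conj(Y_{7,-7})(Ω₁) = (0.266008, -0.420956) ; Y_{7,-7}(Ω₂) = (0.132492, -0.018959) ; Δ = (0.027263, -0.060817)
  [-6]  conj(Y_{7,-6})(Ω₁) = (0.016449, -0.062173) ; Y_{7,-6}(Ω₂) = (-0.034676, 0.336871) ; Δ = (0.020374, 0.007697)
  [-5]  conj(Y_{7,-5})(Ω₁) = (0.016656, 0.359793) ; Y_{7,-5}(Ω₂) = (-0.414420, -0.149998) ; Δ = (0.047066, -0.151604)
  [-4]  conj(Y_{7,-4})(Ω₁) = (0.025929, 0.070776) ; Y_{7,-4}(Ω₂) = (0.116584, -0.173378) ; Δ = (0.015294, 0.003756)
  [-3]  conj(Y_{7,-3})(Ω₁) = (-0.196824, -0.255670) ; Y_{7,-3}(Ω₂) = (-0.152917, -0.169466) ; Δ = (-0.013230, 0.072451)
  [-2]  conj(Y_{7,-2})(Ω₁) = (-0.065711, -0.045908) ; Y_{7,-2}(Ω₂) = (0.288587, -0.153709) ; Δ = (-0.026020, -0.003148)
  [-1]  conj(Y_{7,-1})(Ω₁) = (0.294718, 0.092754) ; Y_{7,-1}(Ω₂) = (-0.024054, -0.096329) ; Δ = (0.001846, -0.030621)
  [+0]  conj(Y_{7,0})(Ω₁) = (0.081565, -0.000000) ; Y_{7,0}(Ω₂) = (0.339022, 0.000000) ; Δ = (0.027652, 0.000000)
  [+1]  conj(Y_{7,1})(Ω₁) = (-0.294718, 0.092754) ; Y_{7,1}(Ω₂) = (0.024054, -0.096329) ; Δ = (0.001846, 0.030621)
  [+2]  conj(Y_{7,2})(Ω₁) = (-0.065711, 0.045908) ; Y_{7,2}(Ω₂) = (0.288587, 0.153709) ; Δ = (-0.026020, 0.003148)
  [+3]  conj(Y_{7,3})(Ω₁) = (0.196824, -0.255670) ; Y_{7,3}(Ω₂) = (0.152917, -0.169466) ; Δ = (-0.013230, -0.072451)
  [+4]  conj(Y_{7,4})(Ω₁) = (0.025929, -0.070776) ; Y_{7,4}(Ω₂) = (0.116584, 0.173378) ; Δ = (0.015294, -0.003756)
  [+5]  conj(Y_{7,5})(Ω₁) = (-0.016656, 0.359793) ; Y_{7,5}(Ω₂) = (0.414420, -0.149998) ; Δ = (0.047066, 0.151604)
  [+6]  conj(Y_{7,6})(Ω₁) = (0.016449, 0.062173) ; Y_{7,6}(Ω₂) = (-0.034676, -0.336871) ; Δ = (0.020374, -0.007697)
  [+7]  conj(Y_{7,7})(Ω₁) = (-0.266008, -0.420956) ; Y_{7,7}(Ω₂) = (-0.132492, -0.018959) ; Δ = (0.027263, 0.060817)
Accumulated sum (0.172838, 0.000000); after 4π/(2l+1) scaling, (0.144797, 0.000000) ⇒ P_7 = 0.144797

0.144797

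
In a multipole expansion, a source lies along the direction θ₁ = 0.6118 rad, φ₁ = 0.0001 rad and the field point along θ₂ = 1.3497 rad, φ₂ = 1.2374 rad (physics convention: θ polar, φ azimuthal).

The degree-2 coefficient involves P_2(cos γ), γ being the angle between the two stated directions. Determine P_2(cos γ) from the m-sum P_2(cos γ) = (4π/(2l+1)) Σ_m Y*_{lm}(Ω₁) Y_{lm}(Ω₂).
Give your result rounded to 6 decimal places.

-0.302395

Expand P_2 via completeness: Σ_{m} conj(Y_{2,m}) at Ω₁ times Y_{2,m} at Ω₂ —
  m=-2: Y*=(0.127420, 0.000025)  Y=(-0.288940, -0.227409)  product (-0.036811, -0.028984)
  m=-1: Y*=(0.363225, 0.000036)  Y=(0.054094, -0.156194)  product (0.019654, -0.056731)
  m=+0: Y*=(0.318670, -0.000000)  Y=(-0.269888, 0.000000)  product (-0.086005, 0.000000)
  m=+1: Y*=(-0.363225, 0.000036)  Y=(-0.054094, -0.156194)  product (0.019654, 0.056731)
  m=+2: Y*=(0.127420, -0.000025)  Y=(-0.288940, 0.227409)  product (-0.036811, 0.028984)
Σ over m = (-0.120319, 0.000000); ×(4π/5) → (-0.302395, 0.000000). Real part: -0.302395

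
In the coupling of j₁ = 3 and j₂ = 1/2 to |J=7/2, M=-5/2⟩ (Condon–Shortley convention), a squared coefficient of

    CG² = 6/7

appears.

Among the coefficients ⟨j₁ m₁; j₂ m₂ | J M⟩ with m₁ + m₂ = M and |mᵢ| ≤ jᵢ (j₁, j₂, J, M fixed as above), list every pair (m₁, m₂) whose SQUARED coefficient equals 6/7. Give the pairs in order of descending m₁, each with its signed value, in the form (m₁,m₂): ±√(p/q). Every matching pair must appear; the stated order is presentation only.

Admissible pairs with m₁+m₂ = M = -5/2: (-3,1/2), (-2,-1/2)
  (m₁,m₂)=(-2,-1/2): CG² = 6/7, CG = +√(6/7)   ← matches the target
  (m₁,m₂)=(-3,1/2): CG² = 1/7, CG = +√(1/7)
Pairs with CG² = 6/7: (-2,-1/2): +√(6/7)

(-2,-1/2): +√(6/7)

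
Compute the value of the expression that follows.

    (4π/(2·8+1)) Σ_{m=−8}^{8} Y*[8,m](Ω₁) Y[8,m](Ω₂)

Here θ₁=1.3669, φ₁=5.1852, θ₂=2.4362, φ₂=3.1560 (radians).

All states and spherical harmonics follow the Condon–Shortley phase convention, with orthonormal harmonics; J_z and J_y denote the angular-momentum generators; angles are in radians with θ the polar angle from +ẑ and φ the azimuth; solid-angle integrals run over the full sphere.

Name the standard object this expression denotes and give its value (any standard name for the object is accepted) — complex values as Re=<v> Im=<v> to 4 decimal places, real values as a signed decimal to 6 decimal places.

Legendre polynomial (addition theorem), -0.221856

This sum is the spherical-harmonic addition theorem: it equals the Legendre polynomial P_l(cos γ) of the angle γ between the two directions.
Addition theorem: P_8(cos γ) = (4π/17) Σ_m Y*_{lm}(Ω₁) Y_{lm}(Ω₂), m = −8…8:
  m=-8: Y*=-0.34944 - 0.26066j  Y=0.01598 - 0.00185j  product -0.00607 - 0.00352j
  m=-7: Y*=0.06032 - 0.35549j  Y=0.07520 - 0.00761j  product 0.00183 - 0.02719j
  m=-6: Y*=-0.12192 + 0.03835j  Y=0.21431 - 0.01857j  product -0.02542 + 0.01048j
  m=-5: Y*=-0.24811 - 0.25204j  Y=0.40282 - 0.02907j  product -0.10727 - 0.09432j
  m=-4: Y*=-0.00424 + 0.01277j  Y=0.46361 - 0.02675j  product -0.00162 + 0.00603j
  m=-3: Y*=-0.32828 + 0.05041j  Y=0.18706 - 0.00809j  product -0.06100 + 0.01209j
  m=-2: Y*=-0.02217 - 0.03072j  Y=-0.28026 + 0.00808j  product 0.00646 + 0.00843j
  m=-1: Y*=-0.14516 + 0.28378j  Y=-0.33919 + 0.00489j  product 0.04785 - 0.09696j
  m=+0: Y*=-0.05289 + 0.00000j  Y=0.18256 + 0.00000j  product -0.00966 + 0.00000j
  m=+1: Y*=0.14516 + 0.28378j  Y=0.33919 + 0.00489j  product 0.04785 + 0.09696j
  m=+2: Y*=-0.02217 + 0.03072j  Y=-0.28026 - 0.00808j  product 0.00646 - 0.00843j
  m=+3: Y*=0.32828 + 0.05041j  Y=-0.18706 - 0.00809j  product -0.06100 - 0.01209j
  m=+4: Y*=-0.00424 - 0.01277j  Y=0.46361 + 0.02675j  product -0.00162 - 0.00603j
  m=+5: Y*=0.24811 - 0.25204j  Y=-0.40282 - 0.02907j  product -0.10727 + 0.09432j
  m=+6: Y*=-0.12192 - 0.03835j  Y=0.21431 + 0.01857j  product -0.02542 - 0.01048j
  m=+7: Y*=-0.06032 - 0.35549j  Y=-0.07520 - 0.00761j  product 0.00183 + 0.02719j
  m=+8: Y*=-0.34944 + 0.26066j  Y=0.01598 + 0.00185j  product -0.00607 + 0.00352j
Accumulated sum -0.30013 - 0.00000j; after 4π/(2l+1) scaling, -0.22186 - 0.00000j ⇒ P_8 = -0.221856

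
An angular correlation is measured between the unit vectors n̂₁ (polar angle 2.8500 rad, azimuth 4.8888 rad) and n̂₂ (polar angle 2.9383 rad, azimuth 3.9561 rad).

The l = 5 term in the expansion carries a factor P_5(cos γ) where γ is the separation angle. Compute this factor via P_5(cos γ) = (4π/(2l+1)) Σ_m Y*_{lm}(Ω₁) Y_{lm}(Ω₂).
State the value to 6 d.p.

0.627445

Addition theorem: P_5(cos γ) = (4π/11) Σ_m Y*_{lm}(Ω₁) Y_{lm}(Ω₂), m = −5…5:
  term(m=-5) = (-0.000000, -0.000000)   from Y*(Ω₁)=(0.000704, -0.000579), Y(Ω₂)=(0.000093, -0.000125)
  term(m=-4) = (-0.000019, -0.000013)   from Y*(Ω₁)=(-0.007308, -0.006227), Y(Ω₂)=(0.002372, -0.000277)
  term(m=-3) = (-0.001220, 0.000436)   from Y*(Ω₁)=(-0.030110, 0.051480), Y(Ω₂)=(0.016648, 0.013968)
  term(m=-2) = (-0.008670, 0.028574)   from Y*(Ω₁)=(0.220561, 0.081217), Y(Ω₂)=(0.007392, 0.126829)
  term(m=-1) = (0.142517, 0.192178)   from Y*(Ω₁)=(0.094196, -0.528406), Y(Ω₂)=(-0.305893, 0.324241)
  term(m=+0) = (0.284020, 0.000000)   from Y*(Ω₁)=(-0.425903, -0.000000), Y(Ω₂)=(-0.666866, 0.000000)
  term(m=+1) = (0.142517, -0.192178)   from Y*(Ω₁)=(-0.094196, -0.528406), Y(Ω₂)=(0.305893, 0.324241)
  term(m=+2) = (-0.008670, -0.028574)   from Y*(Ω₁)=(0.220561, -0.081217), Y(Ω₂)=(0.007392, -0.126829)
  term(m=+3) = (-0.001220, -0.000436)   from Y*(Ω₁)=(0.030110, 0.051480), Y(Ω₂)=(-0.016648, 0.013968)
  term(m=+4) = (-0.000019, 0.000013)   from Y*(Ω₁)=(-0.007308, 0.006227), Y(Ω₂)=(0.002372, 0.000277)
  term(m=+5) = (-0.000000, 0.000000)   from Y*(Ω₁)=(-0.000704, -0.000579), Y(Ω₂)=(-0.000093, -0.000125)
Total Σ_m = (0.549235, 0.000000). Multiply by 1.142397: (0.627445, 0.000000). P_5(cos γ) = 0.627445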